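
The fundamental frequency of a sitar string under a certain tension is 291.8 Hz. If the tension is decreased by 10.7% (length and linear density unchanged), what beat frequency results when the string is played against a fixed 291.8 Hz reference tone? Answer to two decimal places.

16.05 Hz

For a string, f ∝ √T, so the new frequency is 291.8·√0.893 = 275.7471 Hz.
f_beat = |275.7471 − 291.8| = 16.05 Hz.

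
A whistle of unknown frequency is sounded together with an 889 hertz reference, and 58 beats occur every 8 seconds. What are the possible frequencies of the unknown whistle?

881.75 Hz or 896.25 Hz

Beat frequency = 58/8 = 7.25 Hz.
|f − 889| = 7.25, so f = 889 ± 7.25.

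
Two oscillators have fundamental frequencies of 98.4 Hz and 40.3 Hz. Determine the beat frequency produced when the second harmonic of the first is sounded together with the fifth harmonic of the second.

4.7 Hz

Second harmonic of the first: 2·98.4 = 196.8 Hz.
Fifth harmonic of the second: 5·40.3 = 201.5 Hz.
f_beat = |196.8 − 201.5| = 4.7 Hz.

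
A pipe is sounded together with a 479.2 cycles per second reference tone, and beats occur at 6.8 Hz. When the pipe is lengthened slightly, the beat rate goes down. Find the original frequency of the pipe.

|f − 479.2| = 6.8, so the pipe was at either 472.4 Hz or 486 Hz.
A longer pipe has a lower fundamental; the adjustment lowers the pipe's frequency.
The beat rate fell, so the adjustment moved the pipe toward 479.2 Hz — it must have started above the reference.

486 Hz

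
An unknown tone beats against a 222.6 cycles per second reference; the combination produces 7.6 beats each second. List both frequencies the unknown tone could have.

215 Hz or 230.2 Hz

|f − 222.6| = 7.6, so f = 222.6 ± 7.6.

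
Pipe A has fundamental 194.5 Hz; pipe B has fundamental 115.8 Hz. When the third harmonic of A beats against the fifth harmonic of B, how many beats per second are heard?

4.5 Hz

Third harmonic of the first: 3·194.5 = 583.5 Hz.
Fifth harmonic of the second: 5·115.8 = 579.0 Hz.
f_beat = |583.5 − 579.0| = 4.5 Hz.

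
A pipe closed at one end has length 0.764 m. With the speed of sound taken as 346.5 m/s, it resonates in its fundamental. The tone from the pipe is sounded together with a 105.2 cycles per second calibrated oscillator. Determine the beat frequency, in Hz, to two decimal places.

8.18 Hz

Closed pipe (odd harmonics): f_n = n·v/(4L) = 1·346.5/(4·0.764) = 113.3835 Hz.
f_beat = |113.3835 − 105.2| = 8.18 Hz.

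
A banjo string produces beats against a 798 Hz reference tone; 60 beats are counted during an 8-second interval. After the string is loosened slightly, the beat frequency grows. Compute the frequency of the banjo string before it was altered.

790.5 Hz

Beat frequency = 60/8 = 7.5 Hz.
|f − 798| = 7.5, so the banjo string was at either 790.5 Hz or 805.5 Hz.
Reducing tension lowers a string's frequency; the adjustment lowers the banjo string's frequency.
The beat rate rose, so the adjustment moved the banjo string further from 798 Hz — it was already below the reference.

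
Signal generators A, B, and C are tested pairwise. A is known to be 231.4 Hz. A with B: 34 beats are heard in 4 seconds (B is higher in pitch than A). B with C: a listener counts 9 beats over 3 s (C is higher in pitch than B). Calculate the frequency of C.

242.9 Hz

A–B: Beat frequency = 34/4 = 8.5 Hz.
B is above A, so f_B = 231.4 + 8.5 = 239.9 Hz.
B–C: Beat frequency = 9/3 = 3 Hz.
C is above B, so f_C = 239.9 + 3 = 242.9 Hz.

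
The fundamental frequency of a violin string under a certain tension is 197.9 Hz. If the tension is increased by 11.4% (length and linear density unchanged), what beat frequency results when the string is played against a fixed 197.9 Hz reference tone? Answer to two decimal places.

For a string, f ∝ √T, so the new frequency is 197.9·√1.114 = 208.8759 Hz.
f_beat = |208.8759 − 197.9| = 10.98 Hz.

10.98 Hz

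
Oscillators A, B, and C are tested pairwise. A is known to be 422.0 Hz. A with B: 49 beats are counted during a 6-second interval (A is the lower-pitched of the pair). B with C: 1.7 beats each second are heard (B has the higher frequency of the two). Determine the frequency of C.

A–B: Beat frequency = 49/6 = 8.1667 Hz.
B is above A, so f_B = 422.0 + 8.1667 = 430.1667 Hz.
C is below B, so f_C = 430.1667 − 1.7 = 428.4667 Hz.

428.4667 Hz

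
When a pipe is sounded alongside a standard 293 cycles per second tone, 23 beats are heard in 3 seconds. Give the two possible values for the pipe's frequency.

285.3333 Hz or 300.6667 Hz

Beat frequency = 23/3 = 7.6667 Hz.
|f − 293| = 7.6667, so f = 293 ± 7.6667.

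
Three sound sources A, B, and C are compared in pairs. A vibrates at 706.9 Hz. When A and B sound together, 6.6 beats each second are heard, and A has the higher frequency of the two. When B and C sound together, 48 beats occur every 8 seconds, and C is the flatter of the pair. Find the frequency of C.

B is below A, so f_B = 706.9 − 6.6 = 700.3 Hz.
B–C: Beat frequency = 48/8 = 6 Hz.
C is below B, so f_C = 700.3 − 6 = 694.3 Hz.

694.3 Hz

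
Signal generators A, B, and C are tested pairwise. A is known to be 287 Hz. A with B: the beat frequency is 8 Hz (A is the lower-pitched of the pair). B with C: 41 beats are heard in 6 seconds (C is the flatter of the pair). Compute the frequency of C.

B is above A, so f_B = 287 + 8 = 295 Hz.
B–C: Beat frequency = 41/6 = 6.8333 Hz.
C is below B, so f_C = 295 − 6.8333 = 288.1667 Hz.

288.1667 Hz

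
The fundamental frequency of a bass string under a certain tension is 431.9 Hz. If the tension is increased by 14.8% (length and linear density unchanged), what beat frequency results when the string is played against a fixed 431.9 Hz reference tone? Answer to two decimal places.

For a string, f ∝ √T, so the new frequency is 431.9·√1.148 = 462.7582 Hz.
f_beat = |462.7582 − 431.9| = 30.86 Hz.

30.86 Hz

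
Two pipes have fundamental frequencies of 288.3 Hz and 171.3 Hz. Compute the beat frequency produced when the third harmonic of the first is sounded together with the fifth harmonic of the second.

Third harmonic of the first: 3·288.3 = 864.9 Hz.
Fifth harmonic of the second: 5·171.3 = 856.5 Hz.
f_beat = |864.9 − 856.5| = 8.4 Hz.

8.4 Hz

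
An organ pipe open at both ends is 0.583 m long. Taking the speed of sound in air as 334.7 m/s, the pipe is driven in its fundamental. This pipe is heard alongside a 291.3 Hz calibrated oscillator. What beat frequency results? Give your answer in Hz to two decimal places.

4.25 Hz

Open pipe: f_n = n·v/(2L) = 1·334.7/(2·0.583) = 287.0497 Hz.
f_beat = |287.0497 − 291.3| = 4.25 Hz.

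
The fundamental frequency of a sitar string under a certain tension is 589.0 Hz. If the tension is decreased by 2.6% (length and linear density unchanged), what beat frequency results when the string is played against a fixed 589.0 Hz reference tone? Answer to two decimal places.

7.71 Hz

For a string, f ∝ √T, so the new frequency is 589.0·√0.974 = 581.2926 Hz.
f_beat = |581.2926 − 589.0| = 7.71 Hz.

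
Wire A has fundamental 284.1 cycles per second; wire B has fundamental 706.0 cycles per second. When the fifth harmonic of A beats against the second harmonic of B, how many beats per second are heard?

Fifth harmonic of the first: 5·284.1 = 1420.5 Hz.
Second harmonic of the second: 2·706.0 = 1412.0 Hz.
f_beat = |1420.5 − 1412.0| = 8.5 Hz.

8.5 Hz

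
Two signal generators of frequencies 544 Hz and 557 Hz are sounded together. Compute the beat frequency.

13 Hz

Beats arise from superposition of two nearby frequencies; the beat rate is |f₁ − f₂|.
|544 − 557| = 13 Hz.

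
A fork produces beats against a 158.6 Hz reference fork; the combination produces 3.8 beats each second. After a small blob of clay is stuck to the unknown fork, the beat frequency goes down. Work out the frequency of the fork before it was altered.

162.4 Hz

|f − 158.6| = 3.8, so the fork was at either 154.8 Hz or 162.4 Hz.
Adding mass to a fork lowers its frequency; the adjustment lowers the fork's frequency.
The beat rate fell, so the adjustment moved the fork toward 158.6 Hz — it must have started above the reference.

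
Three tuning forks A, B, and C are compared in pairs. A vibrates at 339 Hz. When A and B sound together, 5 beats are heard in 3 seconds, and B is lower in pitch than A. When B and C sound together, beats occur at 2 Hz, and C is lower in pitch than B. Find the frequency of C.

A–B: Beat frequency = 5/3 = 1.6667 Hz.
B is below A, so f_B = 339 − 1.6667 = 337.3333 Hz.
C is below B, so f_C = 337.3333 − 2 = 335.3333 Hz.

335.3333 Hz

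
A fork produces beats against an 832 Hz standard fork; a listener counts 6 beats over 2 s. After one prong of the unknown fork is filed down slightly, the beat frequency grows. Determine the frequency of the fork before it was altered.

Beat frequency = 6/2 = 3 Hz.
|f − 832| = 3, so the fork was at either 829 Hz or 835 Hz.
Filing a prong removes mass and raises the fork's frequency; the adjustment raises the fork's frequency.
The beat rate rose, so the adjustment moved the fork further from 832 Hz — it was already above the reference.

835 Hz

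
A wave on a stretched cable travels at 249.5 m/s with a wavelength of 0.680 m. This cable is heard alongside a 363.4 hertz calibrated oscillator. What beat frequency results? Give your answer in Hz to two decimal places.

3.51 Hz

Source frequency f = v/λ = 249.5/0.680 = 366.9118 Hz.
f_beat = |366.9118 − 363.4| = 3.51 Hz.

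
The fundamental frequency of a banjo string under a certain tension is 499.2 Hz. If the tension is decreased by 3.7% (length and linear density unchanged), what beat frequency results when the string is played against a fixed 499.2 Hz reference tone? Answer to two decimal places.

For a string, f ∝ √T, so the new frequency is 499.2·√0.963 = 489.8778 Hz.
f_beat = |489.8778 − 499.2| = 9.32 Hz.

9.32 Hz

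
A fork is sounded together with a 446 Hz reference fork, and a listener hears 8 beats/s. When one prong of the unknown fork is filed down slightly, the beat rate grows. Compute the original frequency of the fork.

|f − 446| = 8, so the fork was at either 438 Hz or 454 Hz.
Filing a prong removes mass and raises the fork's frequency; the adjustment raises the fork's frequency.
The beat rate rose, so the adjustment moved the fork further from 446 Hz — it was already above the reference.

454 Hz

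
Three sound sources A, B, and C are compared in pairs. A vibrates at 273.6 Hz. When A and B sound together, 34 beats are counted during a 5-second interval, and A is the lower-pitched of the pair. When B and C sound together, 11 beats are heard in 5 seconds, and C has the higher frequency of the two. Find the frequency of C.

282.6 Hz

A–B: Beat frequency = 34/5 = 6.8 Hz.
B is above A, so f_B = 273.6 + 6.8 = 280.4 Hz.
B–C: Beat frequency = 11/5 = 2.2 Hz.
C is above B, so f_C = 280.4 + 2.2 = 282.6 Hz.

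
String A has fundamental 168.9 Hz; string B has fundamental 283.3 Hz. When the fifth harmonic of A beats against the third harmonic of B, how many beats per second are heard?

5.4 Hz

Fifth harmonic of the first: 5·168.9 = 844.5 Hz.
Third harmonic of the second: 3·283.3 = 849.9 Hz.
f_beat = |844.5 − 849.9| = 5.4 Hz.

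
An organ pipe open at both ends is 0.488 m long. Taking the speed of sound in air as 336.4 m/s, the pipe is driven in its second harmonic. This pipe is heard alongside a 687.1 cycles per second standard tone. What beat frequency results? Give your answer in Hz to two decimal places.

Open pipe: f_n = n·v/(2L) = 2·336.4/(2·0.488) = 689.3443 Hz.
f_beat = |689.3443 − 687.1| = 2.24 Hz.

2.24 Hz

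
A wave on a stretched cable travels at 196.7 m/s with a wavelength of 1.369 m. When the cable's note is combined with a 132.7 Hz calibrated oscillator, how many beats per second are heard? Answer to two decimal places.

Source frequency f = v/λ = 196.7/1.369 = 143.6815 Hz.
f_beat = |143.6815 − 132.7| = 10.98 Hz.

10.98 Hz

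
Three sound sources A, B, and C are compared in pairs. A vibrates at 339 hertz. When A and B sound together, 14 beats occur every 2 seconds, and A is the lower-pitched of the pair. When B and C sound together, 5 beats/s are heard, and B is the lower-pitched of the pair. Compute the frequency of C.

351 Hz

A–B: Beat frequency = 14/2 = 7 Hz.
B is above A, so f_B = 339 + 7 = 346 Hz.
C is above B, so f_C = 346 + 5 = 351 Hz.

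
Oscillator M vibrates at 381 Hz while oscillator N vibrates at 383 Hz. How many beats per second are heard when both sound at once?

f_beat = |f₁ − f₂|.
|381 − 383| = 2 Hz.

2 Hz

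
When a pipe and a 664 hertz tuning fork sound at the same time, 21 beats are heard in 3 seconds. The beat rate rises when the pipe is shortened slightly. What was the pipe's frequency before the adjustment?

671 Hz

Beat frequency = 21/3 = 7 Hz.
|f − 664| = 7, so the pipe was at either 657 Hz or 671 Hz.
A shorter pipe has a higher fundamental; the adjustment raises the pipe's frequency.
The beat rate rose, so the adjustment moved the pipe further from 664 Hz — it was already above the reference.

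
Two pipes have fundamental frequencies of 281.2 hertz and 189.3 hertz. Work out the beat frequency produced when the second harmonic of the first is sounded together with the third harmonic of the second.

5.5 Hz

Second harmonic of the first: 2·281.2 = 562.4 Hz.
Third harmonic of the second: 3·189.3 = 567.9 Hz.
f_beat = |562.4 − 567.9| = 5.5 Hz.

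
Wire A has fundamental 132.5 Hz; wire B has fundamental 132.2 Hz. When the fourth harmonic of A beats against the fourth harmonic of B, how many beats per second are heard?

1.2 Hz

Fourth harmonic of the first: 4·132.5 = 530.0 Hz.
Fourth harmonic of the second: 4·132.2 = 528.8 Hz.
f_beat = |530.0 − 528.8| = 1.2 Hz.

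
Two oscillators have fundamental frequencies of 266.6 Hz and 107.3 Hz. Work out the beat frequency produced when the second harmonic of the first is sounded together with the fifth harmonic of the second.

Second harmonic of the first: 2·266.6 = 533.2 Hz.
Fifth harmonic of the second: 5·107.3 = 536.5 Hz.
f_beat = |533.2 − 536.5| = 3.3 Hz.

3.3 Hz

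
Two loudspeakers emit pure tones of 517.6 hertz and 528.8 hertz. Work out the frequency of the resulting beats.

The beat frequency equals the magnitude of the frequency difference.
|517.6 − 528.8| = 11.2 Hz.

11.2 Hz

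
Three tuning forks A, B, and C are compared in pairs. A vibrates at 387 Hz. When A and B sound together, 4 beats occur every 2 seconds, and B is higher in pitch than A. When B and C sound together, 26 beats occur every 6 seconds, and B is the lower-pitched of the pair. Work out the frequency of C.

A–B: Beat frequency = 4/2 = 2 Hz.
B is above A, so f_B = 387 + 2 = 389 Hz.
B–C: Beat frequency = 26/6 = 4.3333 Hz.
C is above B, so f_C = 389 + 4.3333 = 393.3333 Hz.

393.3333 Hz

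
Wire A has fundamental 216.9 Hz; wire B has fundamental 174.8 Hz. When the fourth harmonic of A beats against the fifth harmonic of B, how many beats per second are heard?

6.4 Hz

Fourth harmonic of the first: 4·216.9 = 867.6 Hz.
Fifth harmonic of the second: 5·174.8 = 874.0 Hz.
f_beat = |867.6 − 874.0| = 6.4 Hz.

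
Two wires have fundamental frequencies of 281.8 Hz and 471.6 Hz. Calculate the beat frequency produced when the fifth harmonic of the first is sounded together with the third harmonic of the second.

Fifth harmonic of the first: 5·281.8 = 1409.0 Hz.
Third harmonic of the second: 3·471.6 = 1414.8 Hz.
f_beat = |1409.0 − 1414.8| = 5.8 Hz.

5.8 Hz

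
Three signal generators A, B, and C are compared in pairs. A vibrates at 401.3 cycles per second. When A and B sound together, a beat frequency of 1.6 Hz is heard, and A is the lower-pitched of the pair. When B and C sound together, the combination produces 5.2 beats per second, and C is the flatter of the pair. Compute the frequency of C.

B is above A, so f_B = 401.3 + 1.6 = 402.9 Hz.
C is below B, so f_C = 402.9 − 5.2 = 397.7 Hz.

397.7 Hz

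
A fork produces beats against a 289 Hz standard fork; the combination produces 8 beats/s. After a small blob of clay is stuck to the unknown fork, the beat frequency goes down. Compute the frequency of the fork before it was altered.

297 Hz

|f − 289| = 8, so the fork was at either 281 Hz or 297 Hz.
Adding mass to a fork lowers its frequency; the adjustment lowers the fork's frequency.
The beat rate fell, so the adjustment moved the fork toward 289 Hz — it must have started above the reference.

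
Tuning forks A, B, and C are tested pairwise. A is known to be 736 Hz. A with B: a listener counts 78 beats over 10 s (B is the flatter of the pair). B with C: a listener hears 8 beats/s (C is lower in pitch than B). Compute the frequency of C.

720.2 Hz

A–B: Beat frequency = 78/10 = 7.8 Hz.
B is below A, so f_B = 736 − 7.8 = 728.2 Hz.
C is below B, so f_C = 728.2 − 8 = 720.2 Hz.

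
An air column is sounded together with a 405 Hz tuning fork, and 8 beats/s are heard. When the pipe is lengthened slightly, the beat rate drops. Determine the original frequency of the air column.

|f − 405| = 8, so the air column was at either 397 Hz or 413 Hz.
A longer pipe has a lower fundamental; the adjustment lowers the air column's frequency.
The beat rate fell, so the adjustment moved the air column toward 405 Hz — it must have started above the reference.

413 Hz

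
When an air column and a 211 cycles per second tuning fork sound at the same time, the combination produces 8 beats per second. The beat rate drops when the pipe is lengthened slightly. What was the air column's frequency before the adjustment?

219 Hz

|f − 211| = 8, so the air column was at either 203 Hz or 219 Hz.
A longer pipe has a lower fundamental; the adjustment lowers the air column's frequency.
The beat rate fell, so the adjustment moved the air column toward 211 Hz — it must have started above the reference.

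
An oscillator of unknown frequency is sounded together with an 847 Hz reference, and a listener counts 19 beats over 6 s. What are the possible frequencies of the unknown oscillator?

Beat frequency = 19/6 = 3.1667 Hz.
|f − 847| = 3.1667, so f = 847 ± 3.1667.

843.8333 Hz or 850.1667 Hz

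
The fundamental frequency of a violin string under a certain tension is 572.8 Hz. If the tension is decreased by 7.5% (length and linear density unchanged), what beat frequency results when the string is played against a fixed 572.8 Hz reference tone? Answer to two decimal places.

21.90 Hz

For a string, f ∝ √T, so the new frequency is 572.8·√0.925 = 550.9014 Hz.
f_beat = |550.9014 − 572.8| = 21.90 Hz.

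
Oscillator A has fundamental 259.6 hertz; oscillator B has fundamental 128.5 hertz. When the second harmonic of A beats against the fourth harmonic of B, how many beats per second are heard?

5.2 Hz

Second harmonic of the first: 2·259.6 = 519.2 Hz.
Fourth harmonic of the second: 4·128.5 = 514.0 Hz.
f_beat = |519.2 − 514.0| = 5.2 Hz.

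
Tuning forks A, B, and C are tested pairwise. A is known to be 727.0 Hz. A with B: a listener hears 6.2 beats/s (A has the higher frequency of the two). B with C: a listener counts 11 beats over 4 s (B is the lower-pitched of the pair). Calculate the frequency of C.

723.55 Hz

B is below A, so f_B = 727.0 − 6.2 = 720.8 Hz.
B–C: Beat frequency = 11/4 = 2.75 Hz.
C is above B, so f_C = 720.8 + 2.75 = 723.55 Hz.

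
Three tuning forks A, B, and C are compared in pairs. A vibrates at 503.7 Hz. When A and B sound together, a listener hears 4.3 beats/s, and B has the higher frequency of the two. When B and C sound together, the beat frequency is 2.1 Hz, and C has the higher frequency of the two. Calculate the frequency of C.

510.1 Hz

B is above A, so f_B = 503.7 + 4.3 = 508 Hz.
C is above B, so f_C = 508 + 2.1 = 510.1 Hz.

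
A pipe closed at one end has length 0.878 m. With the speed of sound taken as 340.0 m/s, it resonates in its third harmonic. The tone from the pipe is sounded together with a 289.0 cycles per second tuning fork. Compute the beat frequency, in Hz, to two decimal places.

Closed pipe (odd harmonics): f_n = n·v/(4L) = 3·340.0/(4·0.878) = 290.4328 Hz.
f_beat = |290.4328 − 289.0| = 1.43 Hz.

1.43 Hz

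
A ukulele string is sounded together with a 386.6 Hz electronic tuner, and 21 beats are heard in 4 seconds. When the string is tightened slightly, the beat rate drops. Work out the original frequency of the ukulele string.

381.35 Hz

Beat frequency = 21/4 = 5.25 Hz.
|f − 386.6| = 5.25, so the ukulele string was at either 381.35 Hz or 391.85 Hz.
Increasing tension raises a string's frequency; the adjustment raises the ukulele string's frequency.
The beat rate fell, so the adjustment moved the ukulele string toward 386.6 Hz — it must have started below the reference.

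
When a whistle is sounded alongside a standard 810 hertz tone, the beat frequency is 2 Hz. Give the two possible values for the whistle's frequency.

808 Hz or 812 Hz

|f − 810| = 2, so f = 810 ± 2.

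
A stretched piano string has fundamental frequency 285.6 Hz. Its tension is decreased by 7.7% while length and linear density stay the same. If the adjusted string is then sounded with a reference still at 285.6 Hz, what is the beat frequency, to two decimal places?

11.22 Hz

For a string, f ∝ √T, so the new frequency is 285.6·√0.923 = 274.3842 Hz.
f_beat = |274.3842 − 285.6| = 11.22 Hz.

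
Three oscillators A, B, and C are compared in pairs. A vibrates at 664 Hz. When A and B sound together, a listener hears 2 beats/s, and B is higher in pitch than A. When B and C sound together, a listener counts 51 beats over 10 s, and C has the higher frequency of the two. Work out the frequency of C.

671.1 Hz

B is above A, so f_B = 664 + 2 = 666 Hz.
B–C: Beat frequency = 51/10 = 5.1 Hz.
C is above B, so f_C = 666 + 5.1 = 671.1 Hz.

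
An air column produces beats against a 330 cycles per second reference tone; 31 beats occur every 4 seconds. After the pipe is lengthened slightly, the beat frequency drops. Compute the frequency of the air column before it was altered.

Beat frequency = 31/4 = 7.75 Hz.
|f − 330| = 7.75, so the air column was at either 322.25 Hz or 337.75 Hz.
A longer pipe has a lower fundamental; the adjustment lowers the air column's frequency.
The beat rate fell, so the adjustment moved the air column toward 330 Hz — it must have started above the reference.

337.75 Hz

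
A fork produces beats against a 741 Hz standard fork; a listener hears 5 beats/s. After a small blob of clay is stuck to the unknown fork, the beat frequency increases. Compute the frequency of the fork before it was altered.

736 Hz

|f − 741| = 5, so the fork was at either 736 Hz or 746 Hz.
Adding mass to a fork lowers its frequency; the adjustment lowers the fork's frequency.
The beat rate rose, so the adjustment moved the fork further from 741 Hz — it was already below the reference.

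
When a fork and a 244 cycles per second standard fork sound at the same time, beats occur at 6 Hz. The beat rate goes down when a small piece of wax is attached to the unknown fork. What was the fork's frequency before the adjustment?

250 Hz

|f − 244| = 6, so the fork was at either 238 Hz or 250 Hz.
Loading a fork with wax lowers its frequency; the adjustment lowers the fork's frequency.
The beat rate fell, so the adjustment moved the fork toward 244 Hz — it must have started above the reference.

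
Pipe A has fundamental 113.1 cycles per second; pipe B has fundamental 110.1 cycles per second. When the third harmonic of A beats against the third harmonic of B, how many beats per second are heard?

Third harmonic of the first: 3·113.1 = 339.3 Hz.
Third harmonic of the second: 3·110.1 = 330.3 Hz.
f_beat = |339.3 − 330.3| = 9.0 Hz.

9.0 Hz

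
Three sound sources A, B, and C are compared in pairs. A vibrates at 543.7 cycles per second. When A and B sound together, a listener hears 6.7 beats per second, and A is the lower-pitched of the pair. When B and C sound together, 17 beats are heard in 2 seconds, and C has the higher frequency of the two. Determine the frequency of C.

B is above A, so f_B = 543.7 + 6.7 = 550.4 Hz.
B–C: Beat frequency = 17/2 = 8.5 Hz.
C is above B, so f_C = 550.4 + 8.5 = 558.9 Hz.

558.9 Hz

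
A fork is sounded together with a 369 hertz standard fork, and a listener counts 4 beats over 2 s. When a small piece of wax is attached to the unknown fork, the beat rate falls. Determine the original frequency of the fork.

Beat frequency = 4/2 = 2 Hz.
|f − 369| = 2, so the fork was at either 367 Hz or 371 Hz.
Loading a fork with wax lowers its frequency; the adjustment lowers the fork's frequency.
The beat rate fell, so the adjustment moved the fork toward 369 Hz — it must have started above the reference.

371 Hz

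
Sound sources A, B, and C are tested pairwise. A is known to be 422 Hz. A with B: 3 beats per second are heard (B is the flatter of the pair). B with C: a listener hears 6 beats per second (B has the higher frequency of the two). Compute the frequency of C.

B is below A, so f_B = 422 − 3 = 419 Hz.
C is below B, so f_C = 419 − 6 = 413 Hz.

413 Hz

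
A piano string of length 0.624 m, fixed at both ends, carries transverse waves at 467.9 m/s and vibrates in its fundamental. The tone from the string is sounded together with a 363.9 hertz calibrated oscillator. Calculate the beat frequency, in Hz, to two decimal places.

11.02 Hz

For a string fixed at both ends, f_n = n·v/(2L) = 1·467.9/(2·0.624) = 374.9199 Hz.
f_beat = |374.9199 − 363.9| = 11.02 Hz.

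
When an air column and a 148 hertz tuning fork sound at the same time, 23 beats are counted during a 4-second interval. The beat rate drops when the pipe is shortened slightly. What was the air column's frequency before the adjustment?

Beat frequency = 23/4 = 5.75 Hz.
|f − 148| = 5.75, so the air column was at either 142.25 Hz or 153.75 Hz.
A shorter pipe has a higher fundamental; the adjustment raises the air column's frequency.
The beat rate fell, so the adjustment moved the air column toward 148 Hz — it must have started below the reference.

142.25 Hz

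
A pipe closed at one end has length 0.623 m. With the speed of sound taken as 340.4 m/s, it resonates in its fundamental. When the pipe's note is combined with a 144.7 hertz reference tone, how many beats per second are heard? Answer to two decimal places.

8.10 Hz

Closed pipe (odd harmonics): f_n = n·v/(4L) = 1·340.4/(4·0.623) = 136.5971 Hz.
f_beat = |136.5971 − 144.7| = 8.10 Hz.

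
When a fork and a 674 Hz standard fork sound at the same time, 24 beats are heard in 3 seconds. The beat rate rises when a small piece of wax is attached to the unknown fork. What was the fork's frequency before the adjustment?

666 Hz

Beat frequency = 24/3 = 8 Hz.
|f − 674| = 8, so the fork was at either 666 Hz or 682 Hz.
Loading a fork with wax lowers its frequency; the adjustment lowers the fork's frequency.
The beat rate rose, so the adjustment moved the fork further from 674 Hz — it was already below the reference.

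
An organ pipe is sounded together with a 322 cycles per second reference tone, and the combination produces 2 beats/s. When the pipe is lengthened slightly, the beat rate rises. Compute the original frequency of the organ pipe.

320 Hz

|f − 322| = 2, so the organ pipe was at either 320 Hz or 324 Hz.
A longer pipe has a lower fundamental; the adjustment lowers the organ pipe's frequency.
The beat rate rose, so the adjustment moved the organ pipe further from 322 Hz — it was already below the reference.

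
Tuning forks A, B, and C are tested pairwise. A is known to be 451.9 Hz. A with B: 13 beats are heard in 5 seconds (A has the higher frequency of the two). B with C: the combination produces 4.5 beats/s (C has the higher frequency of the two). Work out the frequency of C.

453.8 Hz

A–B: Beat frequency = 13/5 = 2.6 Hz.
B is below A, so f_B = 451.9 − 2.6 = 449.3 Hz.
C is above B, so f_C = 449.3 + 4.5 = 453.8 Hz.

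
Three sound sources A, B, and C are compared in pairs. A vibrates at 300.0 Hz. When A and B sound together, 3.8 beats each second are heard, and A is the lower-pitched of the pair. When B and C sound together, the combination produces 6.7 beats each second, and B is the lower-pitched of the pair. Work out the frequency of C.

310.5 Hz

B is above A, so f_B = 300.0 + 3.8 = 303.8 Hz.
C is above B, so f_C = 303.8 + 6.7 = 310.5 Hz.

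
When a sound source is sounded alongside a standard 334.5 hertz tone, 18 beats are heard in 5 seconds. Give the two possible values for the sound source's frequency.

330.9 Hz or 338.1 Hz

Beat frequency = 18/5 = 3.6 Hz.
|f − 334.5| = 3.6, so f = 334.5 ± 3.6.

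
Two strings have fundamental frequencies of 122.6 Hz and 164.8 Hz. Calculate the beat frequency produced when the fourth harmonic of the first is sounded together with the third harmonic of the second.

Fourth harmonic of the first: 4·122.6 = 490.4 Hz.
Third harmonic of the second: 3·164.8 = 494.4 Hz.
f_beat = |490.4 − 494.4| = 4.0 Hz.

4.0 Hz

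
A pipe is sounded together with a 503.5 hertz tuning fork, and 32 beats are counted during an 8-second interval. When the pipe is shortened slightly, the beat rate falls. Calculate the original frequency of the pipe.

499.5 Hz

Beat frequency = 32/8 = 4 Hz.
|f − 503.5| = 4, so the pipe was at either 499.5 Hz or 507.5 Hz.
A shorter pipe has a higher fundamental; the adjustment raises the pipe's frequency.
The beat rate fell, so the adjustment moved the pipe toward 503.5 Hz — it must have started below the reference.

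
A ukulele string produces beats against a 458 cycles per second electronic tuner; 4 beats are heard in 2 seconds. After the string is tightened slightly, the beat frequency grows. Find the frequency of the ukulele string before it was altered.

460 Hz

Beat frequency = 4/2 = 2 Hz.
|f − 458| = 2, so the ukulele string was at either 456 Hz or 460 Hz.
Increasing tension raises a string's frequency; the adjustment raises the ukulele string's frequency.
The beat rate rose, so the adjustment moved the ukulele string further from 458 Hz — it was already above the reference.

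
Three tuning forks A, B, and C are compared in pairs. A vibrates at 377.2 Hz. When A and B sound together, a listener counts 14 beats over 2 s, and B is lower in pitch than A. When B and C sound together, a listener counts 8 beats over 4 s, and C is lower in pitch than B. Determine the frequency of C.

A–B: Beat frequency = 14/2 = 7 Hz.
B is below A, so f_B = 377.2 − 7 = 370.2 Hz.
B–C: Beat frequency = 8/4 = 2 Hz.
C is below B, so f_C = 370.2 − 2 = 368.2 Hz.

368.2 Hz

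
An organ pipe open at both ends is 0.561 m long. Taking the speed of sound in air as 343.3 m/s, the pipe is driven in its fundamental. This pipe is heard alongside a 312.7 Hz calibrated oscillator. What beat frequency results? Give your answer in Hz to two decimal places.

6.73 Hz

Open pipe: f_n = n·v/(2L) = 1·343.3/(2·0.561) = 305.9715 Hz.
f_beat = |305.9715 − 312.7| = 6.73 Hz.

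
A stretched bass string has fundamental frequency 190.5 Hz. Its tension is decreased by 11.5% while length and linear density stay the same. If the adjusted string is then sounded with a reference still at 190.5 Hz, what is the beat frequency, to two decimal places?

11.29 Hz

For a string, f ∝ √T, so the new frequency is 190.5·√0.885 = 179.2118 Hz.
f_beat = |179.2118 − 190.5| = 11.29 Hz.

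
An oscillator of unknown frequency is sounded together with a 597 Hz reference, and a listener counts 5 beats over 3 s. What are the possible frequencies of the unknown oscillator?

595.3333 Hz or 598.6667 Hz

Beat frequency = 5/3 = 1.6667 Hz.
|f − 597| = 1.6667, so f = 597 ± 1.6667.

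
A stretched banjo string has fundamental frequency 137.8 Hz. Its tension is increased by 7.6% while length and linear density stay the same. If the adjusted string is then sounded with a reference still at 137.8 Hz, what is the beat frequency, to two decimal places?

For a string, f ∝ √T, so the new frequency is 137.8·√1.076 = 142.9405 Hz.
f_beat = |142.9405 − 137.8| = 5.14 Hz.

5.14 Hz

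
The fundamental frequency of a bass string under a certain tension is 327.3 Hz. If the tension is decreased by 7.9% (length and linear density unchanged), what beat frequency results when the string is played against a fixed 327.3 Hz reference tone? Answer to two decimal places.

For a string, f ∝ √T, so the new frequency is 327.3·√0.921 = 314.1057 Hz.
f_beat = |314.1057 − 327.3| = 13.19 Hz.

13.19 Hz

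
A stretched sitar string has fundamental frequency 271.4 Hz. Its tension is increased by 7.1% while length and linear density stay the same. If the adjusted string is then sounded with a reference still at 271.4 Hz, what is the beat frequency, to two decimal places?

9.47 Hz

For a string, f ∝ √T, so the new frequency is 271.4·√1.071 = 280.8695 Hz.
f_beat = |280.8695 − 271.4| = 9.47 Hz.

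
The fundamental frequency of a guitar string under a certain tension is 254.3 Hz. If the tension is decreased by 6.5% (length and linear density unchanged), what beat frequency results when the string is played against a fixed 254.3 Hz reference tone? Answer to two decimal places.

For a string, f ∝ √T, so the new frequency is 254.3·√0.935 = 245.8964 Hz.
f_beat = |245.8964 − 254.3| = 8.40 Hz.

8.40 Hz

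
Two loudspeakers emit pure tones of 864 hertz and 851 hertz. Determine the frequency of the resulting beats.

The beat frequency equals the magnitude of the frequency difference.
|864 − 851| = 13 Hz.

13 Hz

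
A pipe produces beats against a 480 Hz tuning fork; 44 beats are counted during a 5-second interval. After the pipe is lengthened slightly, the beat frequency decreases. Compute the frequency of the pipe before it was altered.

488.8 Hz

Beat frequency = 44/5 = 8.8 Hz.
|f − 480| = 8.8, so the pipe was at either 471.2 Hz or 488.8 Hz.
A longer pipe has a lower fundamental; the adjustment lowers the pipe's frequency.
The beat rate fell, so the adjustment moved the pipe toward 480 Hz — it must have started above the reference.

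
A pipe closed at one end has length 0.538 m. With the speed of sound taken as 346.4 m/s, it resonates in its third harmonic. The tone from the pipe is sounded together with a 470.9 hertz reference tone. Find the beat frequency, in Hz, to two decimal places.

Closed pipe (odd harmonics): f_n = n·v/(4L) = 3·346.4/(4·0.538) = 482.8996 Hz.
f_beat = |482.8996 − 470.9| = 12.00 Hz.

12.00 Hz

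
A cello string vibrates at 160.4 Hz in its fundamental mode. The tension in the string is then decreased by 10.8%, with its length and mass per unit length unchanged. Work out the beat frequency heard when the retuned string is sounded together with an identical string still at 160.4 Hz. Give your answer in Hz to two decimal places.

8.91 Hz

For a string, f ∝ √T, so the new frequency is 160.4·√0.892 = 151.4910 Hz.
f_beat = |151.4910 − 160.4| = 8.91 Hz.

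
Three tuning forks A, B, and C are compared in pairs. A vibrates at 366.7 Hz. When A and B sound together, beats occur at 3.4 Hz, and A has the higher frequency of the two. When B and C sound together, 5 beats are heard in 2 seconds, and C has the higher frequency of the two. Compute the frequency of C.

365.8 Hz

B is below A, so f_B = 366.7 − 3.4 = 363.3 Hz.
B–C: Beat frequency = 5/2 = 2.5 Hz.
C is above B, so f_C = 363.3 + 2.5 = 365.8 Hz.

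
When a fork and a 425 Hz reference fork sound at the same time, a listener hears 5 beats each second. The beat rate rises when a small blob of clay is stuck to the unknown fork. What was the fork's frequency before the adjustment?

420 Hz

|f − 425| = 5, so the fork was at either 420 Hz or 430 Hz.
Adding mass to a fork lowers its frequency; the adjustment lowers the fork's frequency.
The beat rate rose, so the adjustment moved the fork further from 425 Hz — it was already below the reference.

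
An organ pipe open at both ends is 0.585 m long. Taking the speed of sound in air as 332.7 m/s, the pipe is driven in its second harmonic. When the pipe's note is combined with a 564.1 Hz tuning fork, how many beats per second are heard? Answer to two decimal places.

Open pipe: f_n = n·v/(2L) = 2·332.7/(2·0.585) = 568.7179 Hz.
f_beat = |568.7179 − 564.1| = 4.62 Hz.

4.62 Hz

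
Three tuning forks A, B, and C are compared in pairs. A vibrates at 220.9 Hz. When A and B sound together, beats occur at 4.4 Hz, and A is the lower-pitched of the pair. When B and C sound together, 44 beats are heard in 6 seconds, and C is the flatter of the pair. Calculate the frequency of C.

B is above A, so f_B = 220.9 + 4.4 = 225.3 Hz.
B–C: Beat frequency = 44/6 = 7.3333 Hz.
C is below B, so f_C = 225.3 − 7.3333 = 217.9667 Hz.

217.9667 Hz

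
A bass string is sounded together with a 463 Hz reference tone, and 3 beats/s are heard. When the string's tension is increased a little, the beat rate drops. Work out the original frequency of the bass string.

460 Hz

|f − 463| = 3, so the bass string was at either 460 Hz or 466 Hz.
Higher tension means higher frequency; the adjustment raises the bass string's frequency.
The beat rate fell, so the adjustment moved the bass string toward 463 Hz — it must have started below the reference.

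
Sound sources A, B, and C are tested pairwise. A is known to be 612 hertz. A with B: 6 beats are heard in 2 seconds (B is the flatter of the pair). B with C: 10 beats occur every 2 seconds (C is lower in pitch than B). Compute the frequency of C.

604 Hz

A–B: Beat frequency = 6/2 = 3 Hz.
B is below A, so f_B = 612 − 3 = 609 Hz.
B–C: Beat frequency = 10/2 = 5 Hz.
C is below B, so f_C = 609 − 5 = 604 Hz.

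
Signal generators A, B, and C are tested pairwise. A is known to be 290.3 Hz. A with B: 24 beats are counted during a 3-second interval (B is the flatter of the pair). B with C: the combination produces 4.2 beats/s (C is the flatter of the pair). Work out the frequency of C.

A–B: Beat frequency = 24/3 = 8 Hz.
B is below A, so f_B = 290.3 − 8 = 282.3 Hz.
C is below B, so f_C = 282.3 − 4.2 = 278.1 Hz.

278.1 Hz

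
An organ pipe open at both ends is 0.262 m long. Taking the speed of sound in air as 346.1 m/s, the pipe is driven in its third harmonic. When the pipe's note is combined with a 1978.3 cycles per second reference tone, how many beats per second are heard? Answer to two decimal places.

3.19 Hz

Open pipe: f_n = n·v/(2L) = 3·346.1/(2·0.262) = 1981.4885 Hz.
f_beat = |1981.4885 − 1978.3| = 3.19 Hz.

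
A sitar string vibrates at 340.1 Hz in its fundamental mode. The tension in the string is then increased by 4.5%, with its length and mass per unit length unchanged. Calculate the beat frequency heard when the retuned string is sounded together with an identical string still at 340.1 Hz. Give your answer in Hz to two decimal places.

For a string, f ∝ √T, so the new frequency is 340.1·√1.045 = 347.6680 Hz.
f_beat = |347.6680 − 340.1| = 7.57 Hz.

7.57 Hz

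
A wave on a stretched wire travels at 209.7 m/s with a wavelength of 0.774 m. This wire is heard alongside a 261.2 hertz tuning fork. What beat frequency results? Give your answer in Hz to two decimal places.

9.73 Hz

Source frequency f = v/λ = 209.7/0.774 = 270.9302 Hz.
f_beat = |270.9302 − 261.2| = 9.73 Hz.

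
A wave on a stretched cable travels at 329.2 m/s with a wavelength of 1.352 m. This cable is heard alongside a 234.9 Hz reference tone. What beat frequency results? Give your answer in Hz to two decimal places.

8.59 Hz

Source frequency f = v/λ = 329.2/1.352 = 243.4911 Hz.
f_beat = |243.4911 − 234.9| = 8.59 Hz.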